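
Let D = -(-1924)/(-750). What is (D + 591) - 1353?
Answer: -286712/375 ≈ -764.57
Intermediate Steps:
D = -962/375 (D = -(-1924)*(-1)/750 = -1*962/375 = -962/375 ≈ -2.5653)
(D + 591) - 1353 = (-962/375 + 591) - 1353 = 220663/375 - 1353 = -286712/375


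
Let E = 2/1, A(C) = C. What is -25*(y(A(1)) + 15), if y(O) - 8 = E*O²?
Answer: -625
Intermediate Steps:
E = 2 (E = 2*1 = 2)
y(O) = 8 + 2*O²
-25*(y(A(1)) + 15) = -25*((8 + 2*1²) + 15) = -25*((8 + 2*1) + 15) = -25*((8 + 2) + 15) = -25*(10 + 15) = -25*25 = -625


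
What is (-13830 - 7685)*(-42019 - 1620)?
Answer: 938893085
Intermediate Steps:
(-13830 - 7685)*(-42019 - 1620) = -21515*(-43639) = 938893085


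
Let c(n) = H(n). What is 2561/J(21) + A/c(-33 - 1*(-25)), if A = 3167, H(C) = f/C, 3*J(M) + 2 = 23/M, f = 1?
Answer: -642727/19 ≈ -33828.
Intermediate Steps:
J(M) = -⅔ + 23/(3*M) (J(M) = -⅔ + (23/M)/3 = -⅔ + 23/(3*M))
H(C) = 1/C
c(n) = 1/n
2561/J(21) + A/c(-33 - 1*(-25)) = 2561/(((⅓)*(23 - 2*21)/21)) + 3167/(1/(-33 - 1*(-25))) = 2561/(((⅓)*(1/21)*(23 - 42))) + 3167/(1/(-33 + 25)) = 2561/(((⅓)*(1/21)*(-19))) + 3167/(1/(-8)) = 2561/(-19/63) + 3167/(-⅛) = 2561*(-63/19) + 3167*(-8) = -161343/19 - 25336 = -642727/19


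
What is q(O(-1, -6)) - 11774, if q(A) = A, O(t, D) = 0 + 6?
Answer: -11768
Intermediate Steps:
O(t, D) = 6
q(O(-1, -6)) - 11774 = 6 - 11774 = -11768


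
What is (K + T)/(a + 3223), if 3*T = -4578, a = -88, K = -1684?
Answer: -214/209 ≈ -1.0239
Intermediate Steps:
T = -1526 (T = (⅓)*(-4578) = -1526)
(K + T)/(a + 3223) = (-1684 - 1526)/(-88 + 3223) = -3210/3135 = -3210*1/3135 = -214/209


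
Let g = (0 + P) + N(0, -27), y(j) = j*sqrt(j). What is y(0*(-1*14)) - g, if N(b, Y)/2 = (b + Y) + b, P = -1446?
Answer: 1500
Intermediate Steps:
N(b, Y) = 2*Y + 4*b (N(b, Y) = 2*((b + Y) + b) = 2*((Y + b) + b) = 2*(Y + 2*b) = 2*Y + 4*b)
y(j) = j**(3/2)
g = -1500 (g = (0 - 1446) + (2*(-27) + 4*0) = -1446 + (-54 + 0) = -1446 - 54 = -1500)
y(0*(-1*14)) - g = (0*(-1*14))**(3/2) - 1*(-1500) = (0*(-14))**(3/2) + 1500 = 0**(3/2) + 1500 = 0 + 1500 = 1500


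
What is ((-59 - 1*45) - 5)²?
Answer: 11881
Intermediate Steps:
((-59 - 1*45) - 5)² = ((-59 - 45) - 5)² = (-104 - 5)² = (-109)² = 11881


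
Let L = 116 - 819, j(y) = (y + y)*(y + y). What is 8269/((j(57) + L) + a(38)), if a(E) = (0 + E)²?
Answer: 8269/13737 ≈ 0.60195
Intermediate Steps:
j(y) = 4*y² (j(y) = (2*y)*(2*y) = 4*y²)
a(E) = E²
L = -703
8269/((j(57) + L) + a(38)) = 8269/((4*57² - 703) + 38²) = 8269/((4*3249 - 703) + 1444) = 8269/((12996 - 703) + 1444) = 8269/(12293 + 1444) = 8269/13737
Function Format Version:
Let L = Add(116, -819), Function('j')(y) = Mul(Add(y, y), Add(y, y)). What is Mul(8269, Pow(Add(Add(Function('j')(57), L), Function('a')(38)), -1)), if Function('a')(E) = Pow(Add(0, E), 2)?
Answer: Rational(8269, 13737) ≈ 0.60195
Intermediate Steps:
Function('j')(y) = Mul(4, Pow(y, 2)) (Function('j')(y) = Mul(Mul(2, y), Mul(2, y)) = Mul(4, Pow(y, 2)))
Function('a')(E) = Pow(E, 2)
L = -703
Mul(8269, Pow(Add(Add(Function('j')(57), L), Function('a')(38)), -1)) = Mul(8269, Pow(Add(Add(Mul(4, Pow(57, 2)), -703), Pow(38, 2)), -1)) = Mul(8269, Pow(Add(Add(Mul(4, 3249), -703), 1444), -1)) = Mul(8269, Pow(Add(Add(12996, -703), 1444), -1)) = Mul(8269, Pow(Add(12293, 1444), -1)) = Mul(8269, Pow(13737, -1)) = Mul(8269, Rational(1, 13737)) = Rational(8269, 13737)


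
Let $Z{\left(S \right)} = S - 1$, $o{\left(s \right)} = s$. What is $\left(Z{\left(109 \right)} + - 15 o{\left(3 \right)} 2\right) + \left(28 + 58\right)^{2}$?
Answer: $7414$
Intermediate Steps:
$Z{\left(S \right)} = -1 + S$ ($Z{\left(S \right)} = S - 1 = -1 + S$)
$\left(Z{\left(109 \right)} + - 15 o{\left(3 \right)} 2\right) + \left(28 + 58\right)^{2} = \left(\left(-1 + 109\right) + \left(-15\right) 3 \cdot 2\right) + \left(28 + 58\right)^{2} = \left(108 - 90\right) + 86^{2} = \left(108 - 90\right) + 7396 = 18 + 7396 = 7414$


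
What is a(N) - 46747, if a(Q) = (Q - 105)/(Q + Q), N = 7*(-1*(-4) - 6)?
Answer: -186971/4 ≈ -46743.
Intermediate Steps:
N = -14 (N = 7*(4 - 6) = 7*(-2) = -14)
a(Q) = (-105 + Q)/(2*Q) (a(Q) = (-105 + Q)/((2*Q)) = (-105 + Q)*(1/(2*Q)) = (-105 + Q)/(2*Q))
a(N) - 46747 = (½)*(-105 - 14)/(-14) - 46747 = (½)*(-1/14)*(-119) - 46747 = 17/4 - 46747 = -186971/4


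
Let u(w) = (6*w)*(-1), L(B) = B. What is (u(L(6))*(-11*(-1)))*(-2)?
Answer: 792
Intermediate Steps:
u(w) = -6*w
(u(L(6))*(-11*(-1)))*(-2) = ((-6*6)*(-11*(-1)))*(-2) = -36*11*(-2) = -396*(-2) = 792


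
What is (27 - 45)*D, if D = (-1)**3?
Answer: 18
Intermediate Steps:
D = -1
(27 - 45)*D = (27 - 45)*(-1) = -18*(-1) = 18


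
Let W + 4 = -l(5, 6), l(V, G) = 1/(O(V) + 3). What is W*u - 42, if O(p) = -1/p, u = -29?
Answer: 1181/14 ≈ 84.357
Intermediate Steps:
l(V, G) = 1/(3 - 1/V) (l(V, G) = 1/(-1/V + 3) = 1/(3 - 1/V))
W = -61/14 (W = -4 - 5/(-1 + 3*5) = -4 - 5/(-1 + 15) = -4 - 5/14 = -61/14 ≈ -4.3571)
W*u - 42 = -61/14*(-29) - 42 = 1769/14 - 42 = 1181/14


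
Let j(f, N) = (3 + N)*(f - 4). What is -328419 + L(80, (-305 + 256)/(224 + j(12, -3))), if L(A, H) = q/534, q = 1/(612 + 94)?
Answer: -123815276675/377004 ≈ -3.2842e+5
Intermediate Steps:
j(f, N) = (-4 + f)*(3 + N) (j(f, N) = (3 + N)*(-4 + f) = (-4 + f)*(3 + N))
q = 1/706 ≈ 0.0014164
L(A, H) = 1/377004 (L(A, H) = (1/706)/534 = (1/706)*(1/534) = 1/377004)
-328419 + L(80, (-305 + 256)/(224 + j(12, -3))) = -328419 + 1/377004 = -123815276675/377004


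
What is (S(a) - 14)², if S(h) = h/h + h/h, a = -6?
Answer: 144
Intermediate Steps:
S(h) = 2 (S(h) = 1 + 1 = 2)
(S(a) - 14)² = (2 - 14)² = (-12)² = 144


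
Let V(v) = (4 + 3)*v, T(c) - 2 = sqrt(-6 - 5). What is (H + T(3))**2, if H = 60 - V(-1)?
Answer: (69 + I*sqrt(11))**2 ≈ 4750.0 + 457.69*I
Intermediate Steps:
T(c) = 2 + I*sqrt(11) (T(c) = 2 + sqrt(-6 - 5) = 2 + sqrt(-11) = 2 + I*sqrt(11))
V(v) = 7*v
H = 67 (H = 60 - 7*(-1) = 60 - 1*(-7) = 60 + 7 = 67)
(H + T(3))**2 = (67 + (2 + I*sqrt(11)))**2 = (69 + I*sqrt(11))**2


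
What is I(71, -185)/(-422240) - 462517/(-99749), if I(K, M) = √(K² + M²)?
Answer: 462517/99749 - √39266/422240 ≈ 4.6363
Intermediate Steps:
I(71, -185)/(-422240) - 462517/(-99749) = √(71² + (-185)²)/(-422240) - 462517/(-99749) = √(5041 + 34225)*(-1/422240) - 462517*(-1/99749) = √39266*(-1/422240) + 462517/99749 = -√39266/422240 + 462517/99749 = 462517/99749 - √39266/422240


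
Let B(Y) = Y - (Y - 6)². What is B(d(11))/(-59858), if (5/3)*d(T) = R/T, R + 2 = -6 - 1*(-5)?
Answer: 57708/90535225 ≈ 0.00063741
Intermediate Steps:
R = -3 (R = -2 + (-6 - 1*(-5)) = -2 + (-6 + 5) = -2 - 1 = -3)
d(T) = -9/(5*T) (d(T) = 3*(-3/T)/5 = -9/(5*T))
B(Y) = Y - (-6 + Y)²
B(d(11))/(-59858) = (-9/5/11 - (-6 - 9/5/11)²)/(-59858) = (-9/5*1/11 - (-6 - 9/5*1/11)²)*(-1/59858) = (-9/55 - (-6 - 9/55)²)*(-1/59858) = (-9/55 - (-339/55)²)*(-1/59858) = (-9/55 - 1*114921/3025)*(-1/59858) = (-9/55 - 114921/3025)*(-1/59858) = -115416/3025*(-1/59858) = 57708/90535225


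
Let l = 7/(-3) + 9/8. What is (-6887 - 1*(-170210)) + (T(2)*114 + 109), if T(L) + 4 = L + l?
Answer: 652265/4 ≈ 1.6307e+5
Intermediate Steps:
l = -29/24 (l = 7*(-⅓) + 9*(⅛) = -7/3 + 9/8 = -29/24 ≈ -1.2083)
T(L) = -125/24 + L (T(L) = -4 + (L - 29/24) = -4 + (-29/24 + L) = -125/24 + L)
(-6887 - 1*(-170210)) + (T(2)*114 + 109) = (-6887 - 1*(-170210)) + ((-125/24 + 2)*114 + 109) = (-6887 + 170210) + (-77/24*114 + 109) = 163323 + (-1463/4 + 109) = 163323 - 1027/4 = 652265/4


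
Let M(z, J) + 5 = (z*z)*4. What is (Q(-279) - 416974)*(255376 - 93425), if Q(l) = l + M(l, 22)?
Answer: -17149639194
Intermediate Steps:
M(z, J) = -5 + 4*z² (M(z, J) = -5 + (z*z)*4 = -5 + z²*4 = -5 + 4*z²)
Q(l) = -5 + l + 4*l² (Q(l) = l + (-5 + 4*l²) = -5 + l + 4*l²)
(Q(-279) - 416974)*(255376 - 93425) = ((-5 - 279 + 4*(-279)²) - 416974)*(255376 - 93425) = ((-5 - 279 + 4*77841) - 416974)*161951 = ((-5 - 279 + 311364) - 416974)*161951 = (311080 - 416974)*161951 = -105894*161951 = -17149639194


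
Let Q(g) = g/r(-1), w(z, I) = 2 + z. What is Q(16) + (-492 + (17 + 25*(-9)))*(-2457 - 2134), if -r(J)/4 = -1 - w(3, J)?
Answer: 9641102/3 ≈ 3.2137e+6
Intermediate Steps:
r(J) = 24 (r(J) = -4*(-1 - (2 + 3)) = -4*(-1 - 1*5) = -4*(-1 - 5) = -4*(-6) = 24)
Q(g) = g/24
Q(16) + (-492 + (17 + 25*(-9)))*(-2457 - 2134) = (1/24)*16 + (-492 + (17 + 25*(-9)))*(-2457 - 2134) = ⅔ + (-492 + (17 - 225))*(-4591) = ⅔ + (-492 - 208)*(-4591) = ⅔ - 700*(-4591) = ⅔ + 3213700 = 9641102/3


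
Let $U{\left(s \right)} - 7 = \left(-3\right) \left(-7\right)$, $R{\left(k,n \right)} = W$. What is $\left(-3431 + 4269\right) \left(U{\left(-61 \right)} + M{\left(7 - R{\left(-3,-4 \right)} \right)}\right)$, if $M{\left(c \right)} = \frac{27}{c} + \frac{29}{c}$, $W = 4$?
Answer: $\frac{117320}{3} \approx 39107.0$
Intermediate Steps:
$R{\left(k,n \right)} = 4$
$U{\left(s \right)} = 28$ ($U{\left(s \right)} = 7 - -21 = 7 + 21 = 28$)
$M{\left(c \right)} = \frac{56}{c}$
$\left(-3431 + 4269\right) \left(U{\left(-61 \right)} + M{\left(7 - R{\left(-3,-4 \right)} \right)}\right) = \left(-3431 + 4269\right) \left(28 + \frac{56}{7 - 4}\right) = 838 \left(28 + \frac{56}{7 - 4}\right) = 838 \left(28 + \frac{56}{3}\right) = 838 \cdot \frac{140}{3} = \frac{117320}{3}$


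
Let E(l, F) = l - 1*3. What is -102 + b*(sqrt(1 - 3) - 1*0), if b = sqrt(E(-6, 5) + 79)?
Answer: -102 + 2*I*sqrt(35) ≈ -102.0 + 11.832*I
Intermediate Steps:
E(l, F) = -3 + l (E(l, F) = l - 3 = -3 + l)
b = sqrt(70) (b = sqrt((-3 - 6) + 79) = sqrt(-9 + 79) = sqrt(70) ≈ 8.3666)
-102 + b*(sqrt(1 - 3) - 1*0) = -102 + sqrt(70)*(sqrt(1 - 3) - 1*0) = -102 + sqrt(70)*(sqrt(-2) + 0) = -102 + sqrt(70)*(I*sqrt(2) + 0) = -102 + sqrt(70)*(I*sqrt(2)) = -102 + 2*I*sqrt(35)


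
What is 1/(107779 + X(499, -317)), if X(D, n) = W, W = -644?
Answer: 1/107135 ≈ 9.3340e-6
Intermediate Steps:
X(D, n) = -644
1/(107779 + X(499, -317)) = 1/(107779 - 644) = 1/107135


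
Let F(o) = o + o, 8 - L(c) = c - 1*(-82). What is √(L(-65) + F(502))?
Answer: √995 ≈ 31.544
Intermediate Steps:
L(c) = -74 - c (L(c) = 8 - (c - 1*(-82)) = 8 - (c + 82) = 8 - (82 + c) = 8 + (-82 - c) = -74 - c)
F(o) = 2*o
√(L(-65) + F(502)) = √((-74 - 1*(-65)) + 2*502) = √((-74 + 65) + 1004) = √(-9 + 1004) = √995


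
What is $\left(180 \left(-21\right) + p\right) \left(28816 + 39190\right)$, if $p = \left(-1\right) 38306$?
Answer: $-2862100516$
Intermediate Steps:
$p = -38306$
$\left(180 \left(-21\right) + p\right) \left(28816 + 39190\right) = \left(180 \left(-21\right) - 38306\right) \left(28816 + 39190\right) = \left(-3780 - 38306\right) 68006 = \left(-42086\right) 68006 = -2862100516$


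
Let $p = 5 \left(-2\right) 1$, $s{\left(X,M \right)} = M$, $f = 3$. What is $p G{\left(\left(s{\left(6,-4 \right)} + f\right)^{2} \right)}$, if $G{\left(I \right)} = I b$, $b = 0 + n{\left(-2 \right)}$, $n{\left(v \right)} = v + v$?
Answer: $40$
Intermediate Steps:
$n{\left(v \right)} = 2 v$
$p = -10$ ($p = \left(-10\right) 1 = -10$)
$b = -4$ ($b = 0 + 2 \left(-2\right) = 0 - 4 = -4$)
$G{\left(I \right)} = - 4 I$ ($G{\left(I \right)} = I \left(-4\right) = - 4 I$)
$p G{\left(\left(s{\left(6,-4 \right)} + f\right)^{2} \right)} = - 10 \left(- 4 \left(-4 + 3\right)^{2}\right) = - 10 \left(- 4 \left(-1\right)^{2}\right) = - 10 \left(\left(-4\right) 1\right) = \left(-10\right) \left(-4\right) = 40$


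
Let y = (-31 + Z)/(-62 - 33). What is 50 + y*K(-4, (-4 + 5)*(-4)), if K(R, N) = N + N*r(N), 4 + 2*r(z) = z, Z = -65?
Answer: 5902/95 ≈ 62.126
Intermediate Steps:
r(z) = -2 + z/2
y = 96/95 (y = (-31 - 65)/(-62 - 33) = -96/(-95) = -96*(-1/95) = 96/95 ≈ 1.0105)
K(R, N) = N + N*(-2 + N/2)
50 + y*K(-4, (-4 + 5)*(-4)) = 50 + 96*(((-4 + 5)*(-4))*(-2 + (-4 + 5)*(-4))/2)/95 = 50 + 96*((1*(-4))*(-2 + 1*(-4))/2)/95 = 50 + 96*((½)*(-4)*(-2 - 4))/95 = 50 + 96*((½)*(-4)*(-6))/95 = 50 + (96/95)*12 = 50 + 1152/95 = 5902/95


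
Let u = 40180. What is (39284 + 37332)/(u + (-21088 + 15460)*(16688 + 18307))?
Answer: -9577/24613960 ≈ -0.00038909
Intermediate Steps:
(39284 + 37332)/(u + (-21088 + 15460)*(16688 + 18307)) = (39284 + 37332)/(40180 + (-21088 + 15460)*(16688 + 18307)) = 76616/(40180 - 5628*34995) = 76616/(40180 - 196951860) = 76616/(-196911680) = 76616*(-1/196911680) = -9577/24613960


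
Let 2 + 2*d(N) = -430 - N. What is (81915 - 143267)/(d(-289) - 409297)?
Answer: 122704/818737 ≈ 0.14987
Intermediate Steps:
d(N) = -216 - N/2 (d(N) = -1 + (-430 - N)/2 = -1 + (-215 - N/2) = -216 - N/2)
(81915 - 143267)/(d(-289) - 409297) = (81915 - 143267)/((-216 - ½*(-289)) - 409297) = -61352/((-216 + 289/2) - 409297) = -61352/(-143/2 - 409297) = -61352/(-818737/2) = -61352*(-2/818737) = 122704/818737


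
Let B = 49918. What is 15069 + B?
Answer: 64987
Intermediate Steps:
15069 + B = 15069 + 49918 = 64987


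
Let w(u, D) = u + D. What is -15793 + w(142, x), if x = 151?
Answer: -15500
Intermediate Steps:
w(u, D) = D + u
-15793 + w(142, x) = -15793 + (151 + 142) = -15793 + 293 = -15500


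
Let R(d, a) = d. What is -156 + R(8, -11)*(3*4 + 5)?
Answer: -20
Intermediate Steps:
-156 + R(8, -11)*(3*4 + 5) = -156 + 8*(3*4 + 5) = -156 + 8*(12 + 5) = -156 + 8*17 = -156 + 136 = -20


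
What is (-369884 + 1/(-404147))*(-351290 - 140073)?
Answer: 73452630859707487/404147 ≈ 1.8175e+11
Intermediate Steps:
(-369884 + 1/(-404147))*(-351290 - 140073) = (-369884 - 1/404147)*(-491363) = -149487508949/404147*(-491363) = 73452630859707487/404147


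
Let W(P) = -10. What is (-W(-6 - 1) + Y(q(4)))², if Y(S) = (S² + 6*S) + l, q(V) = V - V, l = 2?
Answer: 144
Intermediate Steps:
q(V) = 0
Y(S) = 2 + S² + 6*S (Y(S) = (S² + 6*S) + 2 = 2 + S² + 6*S)
(-W(-6 - 1) + Y(q(4)))² = (-1*(-10) + (2 + 0² + 6*0))² = (10 + (2 + 0 + 0))² = (10 + 2)² = 12² = 144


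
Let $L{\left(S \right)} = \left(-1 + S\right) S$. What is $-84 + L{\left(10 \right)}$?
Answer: $6$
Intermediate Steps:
$L{\left(S \right)} = S \left(-1 + S\right)$
$-84 + L{\left(10 \right)} = -84 + 10 \left(-1 + 10\right) = -84 + 10 \cdot 9 = -84 + 90 = 6$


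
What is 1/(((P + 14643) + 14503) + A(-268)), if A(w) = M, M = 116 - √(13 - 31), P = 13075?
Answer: 42337/1792421587 + 3*I*√2/1792421587 ≈ 2.362e-5 + 2.367e-9*I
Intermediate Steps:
M = 116 - 3*I*√2 (M = 116 - √(-18) = 116 - 3*I*√2 ≈ 116.0 - 4.2426*I)
A(w) = 116 - 3*I*√2
1/(((P + 14643) + 14503) + A(-268)) = 1/(((13075 + 14643) + 14503) + (116 - 3*I*√2)) = 1/((27718 + 14503) + (116 - 3*I*√2)) = 1/(42221 + (116 - 3*I*√2)) = 1/(42337 - 3*I*√2)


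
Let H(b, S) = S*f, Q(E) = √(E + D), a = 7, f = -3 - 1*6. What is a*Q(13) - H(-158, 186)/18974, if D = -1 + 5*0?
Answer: 837/9487 + 14*√3 ≈ 24.337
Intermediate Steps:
f = -9 (f = -3 - 6 = -9)
D = -1 (D = -1 + 0 = -1)
Q(E) = √(-1 + E) (Q(E) = √(E - 1) = √(-1 + E))
H(b, S) = -9*S (H(b, S) = S*(-9) = -9*S)
a*Q(13) - H(-158, 186)/18974 = 7*√(-1 + 13) - (-9*186)/18974 = 7*√12 - (-1674)/18974 = 7*(2*√3) - 1*(-837/9487) = 14*√3 + 837/9487 = 837/9487 + 14*√3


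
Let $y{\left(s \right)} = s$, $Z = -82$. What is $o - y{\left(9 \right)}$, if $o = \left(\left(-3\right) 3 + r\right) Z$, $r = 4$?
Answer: $401$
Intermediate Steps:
$o = 410$ ($o = \left(\left(-3\right) 3 + 4\right) \left(-82\right) = \left(-9 + 4\right) \left(-82\right) = \left(-5\right) \left(-82\right) = 410$)
$o - y{\left(9 \right)} = 410 - 9 = 401$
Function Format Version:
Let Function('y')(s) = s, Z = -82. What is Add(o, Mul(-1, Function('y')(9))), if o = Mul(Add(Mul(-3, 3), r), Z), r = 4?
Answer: 401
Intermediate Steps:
o = 410 (o = Mul(Add(Mul(-3, 3), 4), -82) = Mul(Add(-9, 4), -82) = Mul(-5, -82) = 410)
Add(o, Mul(-1, Function('y')(9))) = Add(410, Mul(-1, 9)) = Add(410, -9) = 401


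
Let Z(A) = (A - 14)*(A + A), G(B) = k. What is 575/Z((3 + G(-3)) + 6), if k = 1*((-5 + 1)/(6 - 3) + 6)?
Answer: -5175/82 ≈ -63.110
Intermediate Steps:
k = 14/3 (k = 1*(-4/3 + 6) = 1*(14/3) = 14/3 ≈ 4.6667)
G(B) = 14/3
Z(A) = 2*A*(-14 + A) (Z(A) = (-14 + A)*(2*A) = 2*A*(-14 + A))
575/Z((3 + G(-3)) + 6) = 575/((2*((3 + 14/3) + 6)*(-14 + ((3 + 14/3) + 6)))) = 575/((2*(23/3 + 6)*(-14 + (23/3 + 6)))) = 575/((2*(41/3)*(-14 + 41/3))) = 575/((2*(41/3)*(-⅓))) = 575/(-82/9) = 575*(-9/82) = -5175/82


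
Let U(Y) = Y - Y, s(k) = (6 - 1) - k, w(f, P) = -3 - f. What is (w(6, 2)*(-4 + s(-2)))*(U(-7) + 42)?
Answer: -1134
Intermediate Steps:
s(k) = 5 - k
U(Y) = 0
(w(6, 2)*(-4 + s(-2)))*(U(-7) + 42) = ((-3 - 1*6)*(-4 + (5 - 1*(-2))))*(0 + 42) = ((-3 - 6)*(-4 + (5 + 2)))*42 = -9*(-4 + 7)*42 = -9*3*42 = -27*42 = -1134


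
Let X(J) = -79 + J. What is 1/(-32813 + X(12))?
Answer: -1/32880 ≈ -3.0414e-5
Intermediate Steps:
1/(-32813 + X(12)) = 1/(-32813 + (-79 + 12)) = 1/(-32813 - 67) = 1/(-32880) = -1/32880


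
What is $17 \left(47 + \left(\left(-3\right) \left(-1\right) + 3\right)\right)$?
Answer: $901$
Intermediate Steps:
$17 \left(47 + \left(\left(-3\right) \left(-1\right) + 3\right)\right) = 17 \left(47 + \left(3 + 3\right)\right) = 17 \left(47 + 6\right) = 17 \cdot 53 = 901$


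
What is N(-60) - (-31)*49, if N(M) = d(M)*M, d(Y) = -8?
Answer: 1999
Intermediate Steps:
N(M) = -8*M
N(-60) - (-31)*49 = -8*(-60) - (-31)*49 = 480 - 1*(-1519) = 480 + 1519 = 1999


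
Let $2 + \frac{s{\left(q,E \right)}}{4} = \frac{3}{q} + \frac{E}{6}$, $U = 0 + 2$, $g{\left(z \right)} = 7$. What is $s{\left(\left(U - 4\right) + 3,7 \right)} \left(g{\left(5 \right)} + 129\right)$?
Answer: $\frac{3536}{3} \approx 1178.7$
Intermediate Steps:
$U = 2$
$s{\left(q,E \right)} = -8 + \frac{12}{q} + \frac{2 E}{3}$ ($s{\left(q,E \right)} = -8 + 4 \left(\frac{3}{q} + \frac{E}{6}\right) = -8 + \left(\frac{12}{q} + \frac{2 E}{3}\right) = -8 + \frac{12}{q} + \frac{2 E}{3}$)
$s{\left(\left(U - 4\right) + 3,7 \right)} \left(g{\left(5 \right)} + 129\right) = \left(-8 + \frac{12}{\left(2 - 4\right) + 3} + \frac{2}{3} \cdot 7\right) \left(7 + 129\right) = \left(-8 + \frac{12}{-2 + 3} + \frac{14}{3}\right) 136 = \left(-8 + \frac{12}{1} + \frac{14}{3}\right) 136 = \left(-8 + 12 \cdot 1 + \frac{14}{3}\right) 136 = \left(-8 + 12 + \frac{14}{3}\right) 136 = \frac{26}{3} \cdot 136 = \frac{3536}{3}$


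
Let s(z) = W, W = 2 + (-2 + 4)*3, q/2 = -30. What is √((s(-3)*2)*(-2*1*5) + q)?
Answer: 2*I*√55 ≈ 14.832*I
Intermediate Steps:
q = -60 (q = 2*(-30) = -60)
W = 8 (W = 2 + 2*3 = 2 + 6 = 8)
s(z) = 8
√((s(-3)*2)*(-2*1*5) + q) = √((8*2)*(-2*1*5) - 60) = √(16*(-2*5) - 60) = √(16*(-10) - 60) = √(-160 - 60) = √(-220) = 2*I*√55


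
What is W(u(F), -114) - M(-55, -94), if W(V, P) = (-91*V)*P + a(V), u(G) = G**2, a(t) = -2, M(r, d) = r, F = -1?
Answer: 10427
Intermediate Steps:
W(V, P) = -2 - 91*P*V (W(V, P) = (-91*V)*P - 2 = -91*P*V - 2 = -2 - 91*P*V)
W(u(F), -114) - M(-55, -94) = (-2 - 91*(-114)*(-1)**2) - 1*(-55) = (-2 - 91*(-114)*1) + 55 = (-2 + 10374) + 55 = 10372 + 55 = 10427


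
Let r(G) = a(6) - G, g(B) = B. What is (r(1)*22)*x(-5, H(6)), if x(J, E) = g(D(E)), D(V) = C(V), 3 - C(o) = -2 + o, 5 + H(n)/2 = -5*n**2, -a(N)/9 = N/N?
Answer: -82500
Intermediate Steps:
a(N) = -9 (a(N) = -9*N/N = -9*1 = -9)
H(n) = -10 - 10*n**2 (H(n) = -10 + 2*(-5*n**2) = -10 - 10*n**2)
C(o) = 5 - o (C(o) = 3 - (-2 + o) = 3 + (2 - o) = 5 - o)
D(V) = 5 - V
x(J, E) = 5 - E
r(G) = -9 - G
(r(1)*22)*x(-5, H(6)) = ((-9 - 1*1)*22)*(5 - (-10 - 10*6**2)) = ((-9 - 1)*22)*(5 - (-10 - 10*36)) = (-10*22)*(5 - (-10 - 360)) = -220*(5 - 1*(-370)) = -220*(5 + 370) = -220*375 = -82500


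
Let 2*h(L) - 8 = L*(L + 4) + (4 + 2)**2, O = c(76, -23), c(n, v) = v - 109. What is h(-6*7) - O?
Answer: 952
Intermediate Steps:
c(n, v) = -109 + v
O = -132 (O = -109 - 23 = -132)
h(L) = 22 + L*(4 + L)/2 (h(L) = 4 + (L*(L + 4) + (4 + 2)**2)/2 = 4 + (L*(4 + L) + 6**2)/2 = 4 + (L*(4 + L) + 36)/2 = 4 + (36 + L*(4 + L))/2 = 4 + (18 + L*(4 + L)/2) = 22 + L*(4 + L)/2)
h(-6*7) - O = (22 + (-6*7)**2/2 + 2*(-6*7)) - 1*(-132) = (22 + (1/2)*(-42)**2 + 2*(-42)) + 132 = (22 + (1/2)*1764 - 84) + 132 = (22 + 882 - 84) + 132 = 820 + 132 = 952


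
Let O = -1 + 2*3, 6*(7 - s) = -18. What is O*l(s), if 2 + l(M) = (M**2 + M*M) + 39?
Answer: 1185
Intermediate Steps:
s = 10 (s = 7 - 1/6*(-18) = 7 + 3 = 10)
O = 5 (O = -1 + 6 = 5)
l(M) = 37 + 2*M**2 (l(M) = -2 + ((M**2 + M*M) + 39) = -2 + ((M**2 + M**2) + 39) = -2 + (2*M**2 + 39) = -2 + (39 + 2*M**2) = 37 + 2*M**2)
O*l(s) = 5*(37 + 2*10**2) = 5*(37 + 2*100) = 5*(37 + 200) = 5*237 = 1185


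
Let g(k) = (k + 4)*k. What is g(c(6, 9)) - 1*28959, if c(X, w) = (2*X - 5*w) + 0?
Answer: -28002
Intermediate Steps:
c(X, w) = -5*w + 2*X (c(X, w) = (-5*w + 2*X) + 0 = -5*w + 2*X)
g(k) = k*(4 + k) (g(k) = (4 + k)*k = k*(4 + k))
g(c(6, 9)) - 1*28959 = (-5*9 + 2*6)*(4 + (-5*9 + 2*6)) - 1*28959 = (-45 + 12)*(4 + (-45 + 12)) - 28959 = -33*(4 - 33) - 28959 = -33*(-29) - 28959 = 957 - 28959 = -28002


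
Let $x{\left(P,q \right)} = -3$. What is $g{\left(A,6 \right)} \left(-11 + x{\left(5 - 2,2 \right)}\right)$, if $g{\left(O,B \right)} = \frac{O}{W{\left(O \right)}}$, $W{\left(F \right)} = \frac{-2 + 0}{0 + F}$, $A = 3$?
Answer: $63$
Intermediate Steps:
$W{\left(F \right)} = - \frac{2}{F}$
$g{\left(O,B \right)} = - \frac{O^{2}}{2}$ ($g{\left(O,B \right)} = \frac{O}{\left(-2\right) \frac{1}{O}} = O \left(- \frac{O}{2}\right) = - \frac{O^{2}}{2}$)
$g{\left(A,6 \right)} \left(-11 + x{\left(5 - 2,2 \right)}\right) = - \frac{3^{2}}{2} \left(-11 - 3\right) = \left(- \frac{1}{2}\right) 9 \left(-14\right) = \left(- \frac{9}{2}\right) \left(-14\right) = 63$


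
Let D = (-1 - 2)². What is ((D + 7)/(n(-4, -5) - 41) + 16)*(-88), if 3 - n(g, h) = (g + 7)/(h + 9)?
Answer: -212608/155 ≈ -1371.7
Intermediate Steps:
n(g, h) = 3 - (7 + g)/(9 + h) (n(g, h) = 3 - (g + 7)/(h + 9) = 3 - (7 + g)/(9 + h))
D = 9 (D = (-3)² = 9)
((D + 7)/(n(-4, -5) - 41) + 16)*(-88) = ((9 + 7)/((20 - 1*(-4) + 3*(-5))/(9 - 5) - 41) + 16)*(-88) = (16/((20 + 4 - 15)/4 - 41) + 16)*(-88) = (16/((¼)*9 - 41) + 16)*(-88) = (16/(9/4 - 41) + 16)*(-88) = (16/(-155/4) + 16)*(-88) = (16*(-4/155) + 16)*(-88) = (-64/155 + 16)*(-88) = (2416/155)*(-88) = -212608/155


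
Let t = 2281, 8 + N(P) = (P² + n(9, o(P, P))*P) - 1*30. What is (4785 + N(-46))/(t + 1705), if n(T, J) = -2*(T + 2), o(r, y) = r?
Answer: 7875/3986 ≈ 1.9757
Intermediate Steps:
n(T, J) = -4 - 2*T (n(T, J) = -2*(2 + T) = -4 - 2*T)
N(P) = -38 + P² - 22*P (N(P) = -8 + ((P² + (-4 - 2*9)*P) - 1*30) = -8 + ((P² + (-4 - 18)*P) - 30) = -8 + ((P² - 22*P) - 30) = -8 + (-30 + P² - 22*P) = -38 + P² - 22*P)
(4785 + N(-46))/(t + 1705) = (4785 + (-38 + (-46)² - 22*(-46)))/(2281 + 1705) = (4785 + (-38 + 2116 + 1012))/3986 = (4785 + 3090)*(1/3986) = 7875*(1/3986) = 7875/3986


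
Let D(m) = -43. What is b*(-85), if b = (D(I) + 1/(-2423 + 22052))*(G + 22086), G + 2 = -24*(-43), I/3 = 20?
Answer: 1658432223560/19629 ≈ 8.4489e+7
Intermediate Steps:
I = 60 (I = 3*20 = 60)
G = 1030 (G = -2 - 24*(-43) = -2 + 1032 = 1030)
b = -19510967336/19629 (b = (-43 + 1/(-2423 + 22052))*(1030 + 22086) = (-43 + 1/19629)*23116 = -844046/19629*23116 = -19510967336/19629 ≈ -9.9399e+5)
b*(-85) = -19510967336/19629*(-85) = 1658432223560/19629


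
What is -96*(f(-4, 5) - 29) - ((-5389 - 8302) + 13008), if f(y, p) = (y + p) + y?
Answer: 3755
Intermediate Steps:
f(y, p) = p + 2*y (f(y, p) = (p + y) + y = p + 2*y)
-96*(f(-4, 5) - 29) - ((-5389 - 8302) + 13008) = -96*((5 + 2*(-4)) - 29) - ((-5389 - 8302) + 13008) = -96*((5 - 8) - 29) - (-13691 + 13008) = -96*(-3 - 29) - 1*(-683) = -96*(-32) + 683 = 3072 + 683 = 3755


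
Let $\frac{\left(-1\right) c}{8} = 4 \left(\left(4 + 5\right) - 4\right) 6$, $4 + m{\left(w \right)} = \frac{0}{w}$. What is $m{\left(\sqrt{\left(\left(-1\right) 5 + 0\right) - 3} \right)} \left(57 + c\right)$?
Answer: $3612$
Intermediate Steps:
$m{\left(w \right)} = -4$ ($m{\left(w \right)} = -4 + \frac{0}{w} = -4 + 0 = -4$)
$c = -960$ ($c = - 8 \cdot 4 \left(\left(4 + 5\right) - 4\right) 6 = - 8 \cdot 4 \left(9 - 4\right) 6 = - 8 \cdot 4 \cdot 5 \cdot 6 = - 8 \cdot 20 \cdot 6 = \left(-8\right) 120 = -960$)
$m{\left(\sqrt{\left(\left(-1\right) 5 + 0\right) - 3} \right)} \left(57 + c\right) = - 4 \left(57 - 960\right) = \left(-4\right) \left(-903\right) = 3612$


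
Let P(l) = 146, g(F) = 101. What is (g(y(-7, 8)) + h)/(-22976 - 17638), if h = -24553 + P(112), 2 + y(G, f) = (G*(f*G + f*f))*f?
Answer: 4051/6769 ≈ 0.59846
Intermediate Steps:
y(G, f) = -2 + G*f*(f² + G*f) (y(G, f) = -2 + (G*(f*G + f*f))*f = -2 + (G*(G*f + f²))*f = -2 + (G*(f² + G*f))*f = -2 + G*f*(f² + G*f))
h = -24407 (h = -24553 + 146 = -24407)
(g(y(-7, 8)) + h)/(-22976 - 17638) = (101 - 24407)/(-22976 - 17638) = -24306/(-40614) = -24306*(-1/40614) = 4051/6769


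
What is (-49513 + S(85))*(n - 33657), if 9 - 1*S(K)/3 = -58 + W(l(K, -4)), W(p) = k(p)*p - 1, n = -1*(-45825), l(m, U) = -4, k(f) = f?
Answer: -600575976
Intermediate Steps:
n = 45825
W(p) = -1 + p**2 (W(p) = p*p - 1 = p**2 - 1 = -1 + p**2)
S(K) = 156 (S(K) = 27 - 3*(-58 + (-1 + (-4)**2)) = 27 - 3*(-58 + (-1 + 16)) = 27 - 3*(-58 + 15) = 27 - 3*(-43) = 27 + 129 = 156)
(-49513 + S(85))*(n - 33657) = (-49513 + 156)*(45825 - 33657) = -49357*12168 = -600575976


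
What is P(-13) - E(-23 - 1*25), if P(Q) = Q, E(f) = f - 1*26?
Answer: 61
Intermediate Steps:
E(f) = -26 + f (E(f) = f - 26 = -26 + f)
P(-13) - E(-23 - 1*25) = -13 - (-26 + (-23 - 1*25)) = -13 - (-26 + (-23 - 25)) = -13 - (-26 - 48) = -13 - 1*(-74) = -13 + 74 = 61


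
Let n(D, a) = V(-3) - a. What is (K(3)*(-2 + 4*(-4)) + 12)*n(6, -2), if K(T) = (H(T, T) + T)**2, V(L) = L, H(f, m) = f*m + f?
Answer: 4038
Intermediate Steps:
H(f, m) = f + f*m
K(T) = (T + T*(1 + T))**2 (K(T) = (T*(1 + T) + T)**2 = (T + T*(1 + T))**2)
n(D, a) = -3 - a
(K(3)*(-2 + 4*(-4)) + 12)*n(6, -2) = ((3**2*(2 + 3)**2)*(-2 + 4*(-4)) + 12)*(-3 - 1*(-2)) = ((9*5**2)*(-2 - 16) + 12)*(-3 + 2) = ((9*25)*(-18) + 12)*(-1) = (225*(-18) + 12)*(-1) = (-4050 + 12)*(-1) = -4038*(-1) = 4038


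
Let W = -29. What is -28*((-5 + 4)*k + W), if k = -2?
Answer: 756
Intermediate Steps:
-28*((-5 + 4)*k + W) = -28*((-5 + 4)*(-2) - 29) = -28*(-1*(-2) - 29) = -28*(2 - 29) = -28*(-27) = 756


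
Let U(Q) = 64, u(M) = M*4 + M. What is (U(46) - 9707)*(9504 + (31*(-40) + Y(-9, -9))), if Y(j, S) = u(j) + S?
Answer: -79169030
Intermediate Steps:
u(M) = 5*M (u(M) = 4*M + M = 5*M)
Y(j, S) = S + 5*j (Y(j, S) = 5*j + S = S + 5*j)
(U(46) - 9707)*(9504 + (31*(-40) + Y(-9, -9))) = (64 - 9707)*(9504 + (31*(-40) + (-9 + 5*(-9)))) = -9643*(9504 + (-1240 + (-9 - 45))) = -9643*(9504 + (-1240 - 54)) = -9643*(9504 - 1294) = -9643*8210 = -79169030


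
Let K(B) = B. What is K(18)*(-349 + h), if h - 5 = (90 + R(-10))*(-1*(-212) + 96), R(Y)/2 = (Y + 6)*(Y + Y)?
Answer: 1379808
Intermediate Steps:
R(Y) = 4*Y*(6 + Y) (R(Y) = 2*((Y + 6)*(Y + Y)) = 2*((6 + Y)*(2*Y)) = 2*(2*Y*(6 + Y)) = 4*Y*(6 + Y))
h = 77005 (h = 5 + (90 + 4*(-10)*(6 - 10))*(-1*(-212) + 96) = 5 + (90 + 4*(-10)*(-4))*(212 + 96) = 5 + (90 + 160)*308 = 5 + 250*308 = 5 + 77000 = 77005)
K(18)*(-349 + h) = 18*(-349 + 77005) = 18*76656 = 1379808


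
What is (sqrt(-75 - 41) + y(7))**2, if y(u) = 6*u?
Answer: 1648 + 168*I*sqrt(29) ≈ 1648.0 + 904.71*I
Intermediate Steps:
(sqrt(-75 - 41) + y(7))**2 = (sqrt(-75 - 41) + 6*7)**2 = (sqrt(-116) + 42)**2 = (2*I*sqrt(29) + 42)**2 = (42 + 2*I*sqrt(29))**2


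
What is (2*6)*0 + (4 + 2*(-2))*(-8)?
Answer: 0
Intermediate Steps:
(2*6)*0 + (4 + 2*(-2))*(-8) = 12*0 + (4 - 4)*(-8) = 0 + 0*(-8) = 0 + 0 = 0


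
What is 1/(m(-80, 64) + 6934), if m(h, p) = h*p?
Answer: 1/1814 ≈ 0.00055127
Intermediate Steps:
1/(m(-80, 64) + 6934) = 1/(-80*64 + 6934) = 1/(-5120 + 6934) = 1/1814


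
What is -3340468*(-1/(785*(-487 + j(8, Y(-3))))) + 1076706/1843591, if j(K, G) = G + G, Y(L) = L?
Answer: -5741766135058/713478934955 ≈ -8.0476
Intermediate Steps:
j(K, G) = 2*G
-3340468*(-1/(785*(-487 + j(8, Y(-3))))) + 1076706/1843591 = -3340468*(-1/(785*(-487 + 2*(-3)))) + 1076706/1843591 = -3340468*(-1/(785*(-487 - 6))) + 1076706*(1/1843591) = -3340468/((-493*(-785))) + 1076706/1843591 = -3340468/387005 + 1076706/1843591 = -5741766135058/713478934955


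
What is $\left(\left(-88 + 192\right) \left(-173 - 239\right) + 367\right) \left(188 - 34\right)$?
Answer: $-6542074$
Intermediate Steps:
$\left(\left(-88 + 192\right) \left(-173 - 239\right) + 367\right) \left(188 - 34\right) = \left(104 \left(-412\right) + 367\right) 154 = \left(-42848 + 367\right) 154 = \left(-42481\right) 154 = -6542074$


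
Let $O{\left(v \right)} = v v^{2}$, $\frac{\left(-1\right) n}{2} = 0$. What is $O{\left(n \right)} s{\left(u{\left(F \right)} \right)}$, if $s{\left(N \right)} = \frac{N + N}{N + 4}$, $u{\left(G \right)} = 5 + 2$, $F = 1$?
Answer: $0$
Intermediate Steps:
$u{\left(G \right)} = 7$
$n = 0$ ($n = \left(-2\right) 0 = 0$)
$s{\left(N \right)} = \frac{2 N}{4 + N}$
$O{\left(v \right)} = v^{3}$
$O{\left(n \right)} s{\left(u{\left(F \right)} \right)} = 0^{3} \cdot 2 \cdot 7 \frac{1}{4 + 7} = 0 \cdot 2 \cdot 7 \cdot \frac{1}{11} = 0 \cdot \frac{14}{11} = 0$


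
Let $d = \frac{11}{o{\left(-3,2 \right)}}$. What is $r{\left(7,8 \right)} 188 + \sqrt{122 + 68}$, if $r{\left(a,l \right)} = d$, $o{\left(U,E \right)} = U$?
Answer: $- \frac{2068}{3} + \sqrt{190} \approx -675.55$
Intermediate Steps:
$d = - \frac{11}{3}$ ($d = \frac{11}{-3} = 11 \left(- \frac{1}{3}\right) = - \frac{11}{3} \approx -3.6667$)
$r{\left(a,l \right)} = - \frac{11}{3}$
$r{\left(7,8 \right)} 188 + \sqrt{122 + 68} = \left(- \frac{11}{3}\right) 188 + \sqrt{122 + 68} = - \frac{2068}{3} + \sqrt{190}$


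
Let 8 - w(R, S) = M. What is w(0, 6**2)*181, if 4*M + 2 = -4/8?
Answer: 12489/8 ≈ 1561.1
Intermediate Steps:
M = -5/8 (M = -1/2 + (-4/8)/4 = -1/2 + (-4*1/8)/4 = -1/2 + (1/4)*(-1/2) = -1/2 - 1/8 = -5/8 ≈ -0.62500)
w(R, S) = 69/8 (w(R, S) = 8 - 1*(-5/8) = 8 + 5/8 = 69/8)
w(0, 6**2)*181 = (69/8)*181 = 12489/8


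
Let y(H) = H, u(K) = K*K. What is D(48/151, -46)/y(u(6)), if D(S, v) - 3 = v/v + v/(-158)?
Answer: 113/948 ≈ 0.11920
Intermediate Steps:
u(K) = K**2
D(S, v) = 4 - v/158 (D(S, v) = 3 + (v/v + v/(-158)) = 3 + (1 + v*(-1/158)) = 3 + (1 - v/158) = 4 - v/158)
D(48/151, -46)/y(u(6)) = (4 - 1/158*(-46))/(6**2) = (4 + 23/79)/36 = (339/79)*(1/36) = 113/948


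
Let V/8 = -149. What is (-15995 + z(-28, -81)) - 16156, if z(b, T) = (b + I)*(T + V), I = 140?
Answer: -174727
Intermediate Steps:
V = -1192 (V = 8*(-149) = -1192)
z(b, T) = (-1192 + T)*(140 + b) (z(b, T) = (b + 140)*(T - 1192) = (140 + b)*(-1192 + T) = (-1192 + T)*(140 + b))
(-15995 + z(-28, -81)) - 16156 = (-15995 + (-166880 - 1192*(-28) + 140*(-81) - 81*(-28))) - 16156 = (-15995 + (-166880 + 33376 - 11340 + 2268)) - 16156 = (-15995 - 142576) - 16156 = -158571 - 16156 = -174727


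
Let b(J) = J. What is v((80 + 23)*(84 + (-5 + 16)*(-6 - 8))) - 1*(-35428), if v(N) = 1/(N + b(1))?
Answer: 255400451/7209 ≈ 35428.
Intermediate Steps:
v(N) = 1/(1 + N) (v(N) = 1/(N + 1) = 1/(1 + N))
v((80 + 23)*(84 + (-5 + 16)*(-6 - 8))) - 1*(-35428) = 1/(1 + (80 + 23)*(84 + (-5 + 16)*(-6 - 8))) - 1*(-35428) = 1/(1 + 103*(84 + 11*(-14))) + 35428 = 1/(1 + 103*(84 - 154)) + 35428 = 1/(1 + 103*(-70)) + 35428 = 1/(1 - 7210) + 35428 = 1/(-7209) + 35428 = -1/7209 + 35428 = 255400451/7209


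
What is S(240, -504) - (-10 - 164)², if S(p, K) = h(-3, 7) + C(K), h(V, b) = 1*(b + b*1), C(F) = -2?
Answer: -30264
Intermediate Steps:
h(V, b) = 2*b (h(V, b) = 1*(b + b) = 1*(2*b) = 2*b)
S(p, K) = 12 (S(p, K) = 2*7 - 2 = 14 - 2 = 12)
S(240, -504) - (-10 - 164)² = 12 - (-10 - 164)² = 12 - 1*(-174)² = 12 - 1*30276 = 12 - 30276 = -30264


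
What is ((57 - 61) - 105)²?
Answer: 11881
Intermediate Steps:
((57 - 61) - 105)² = (-4 - 105)² = (-109)² = 11881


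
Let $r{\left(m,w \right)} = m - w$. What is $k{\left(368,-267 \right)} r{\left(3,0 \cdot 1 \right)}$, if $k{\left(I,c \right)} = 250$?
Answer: $750$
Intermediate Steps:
$k{\left(368,-267 \right)} r{\left(3,0 \cdot 1 \right)} = 250 \left(3 - 0 \cdot 1\right) = 250 \left(3 - 0\right) = 250 \left(3 + 0\right) = 250 \cdot 3 = 750$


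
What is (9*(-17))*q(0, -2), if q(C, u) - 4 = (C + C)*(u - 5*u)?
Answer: -612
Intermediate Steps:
q(C, u) = 4 - 8*C*u (q(C, u) = 4 + (C + C)*(u - 5*u) = 4 + (2*C)*(-4*u) = 4 - 8*C*u)
(9*(-17))*q(0, -2) = (9*(-17))*(4 - 8*0*(-2)) = -153*(4 + 0) = -153*4 = -612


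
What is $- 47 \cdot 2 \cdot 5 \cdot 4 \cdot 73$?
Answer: $-137240$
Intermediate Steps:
$- 47 \cdot 2 \cdot 5 \cdot 4 \cdot 73 = - 47 \cdot 10 \cdot 4 \cdot 73 = \left(-47\right) 40 \cdot 73 = \left(-1880\right) 73 = -137240$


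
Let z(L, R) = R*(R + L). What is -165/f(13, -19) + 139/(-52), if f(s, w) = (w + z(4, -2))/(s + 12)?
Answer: 211303/1196 ≈ 176.67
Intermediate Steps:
z(L, R) = R*(L + R)
f(s, w) = (-4 + w)/(12 + s) (f(s, w) = (w - 2*(4 - 2))/(s + 12) = (w - 2*2)/(12 + s) = (w - 4)/(12 + s) = (-4 + w)/(12 + s))
-165/f(13, -19) + 139/(-52) = -165*(12 + 13)/(-4 - 19) + 139/(-52) = -165/(-23/25) + 139*(-1/52) = -165/((1/25)*(-23)) - 139/52 = -165/(-23/25) - 139/52 = -165*(-25/23) - 139/52 = 4125/23 - 139/52 = 211303/1196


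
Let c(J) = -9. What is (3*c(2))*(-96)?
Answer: 2592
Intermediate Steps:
(3*c(2))*(-96) = (3*(-9))*(-96) = -27*(-96) = 2592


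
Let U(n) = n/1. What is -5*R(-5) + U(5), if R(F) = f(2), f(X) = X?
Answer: -5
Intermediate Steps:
R(F) = 2
U(n) = n (U(n) = n*1 = n)
-5*R(-5) + U(5) = -5*2 + 5 = -10 + 5 = -5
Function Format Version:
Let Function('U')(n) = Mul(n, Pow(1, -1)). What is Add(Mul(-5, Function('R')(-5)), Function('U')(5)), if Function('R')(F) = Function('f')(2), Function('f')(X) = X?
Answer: -5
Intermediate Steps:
Function('R')(F) = 2
Function('U')(n) = n (Function('U')(n) = Mul(n, 1) = n)
Add(Mul(-5, Function('R')(-5)), Function('U')(5)) = Add(Mul(-5, 2), 5) = Add(-10, 5) = -5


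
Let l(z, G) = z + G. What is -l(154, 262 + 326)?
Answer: -742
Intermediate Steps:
l(z, G) = G + z
-l(154, 262 + 326) = -((262 + 326) + 154) = -(588 + 154) = -1*742 = -742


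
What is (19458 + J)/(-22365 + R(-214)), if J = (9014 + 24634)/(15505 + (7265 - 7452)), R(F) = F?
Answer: -49681882/57644187 ≈ -0.86187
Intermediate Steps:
J = 5608/2553 (J = 33648/(15505 - 187) = 33648/15318 = 33648*(1/15318) = 5608/2553 ≈ 2.1966)
(19458 + J)/(-22365 + R(-214)) = (19458 + 5608/2553)/(-22365 - 214) = (49681882/2553)/(-22579) = (49681882/2553)*(-1/22579) = -49681882/57644187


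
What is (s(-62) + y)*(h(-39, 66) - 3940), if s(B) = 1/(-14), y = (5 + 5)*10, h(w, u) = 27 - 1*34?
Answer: -5521853/14 ≈ -3.9442e+5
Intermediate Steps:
h(w, u) = -7 (h(w, u) = 27 - 34 = -7)
y = 100 (y = 10*10 = 100)
s(B) = -1/14
(s(-62) + y)*(h(-39, 66) - 3940) = (-1/14 + 100)*(-7 - 3940) = (1399/14)*(-3947) = -5521853/14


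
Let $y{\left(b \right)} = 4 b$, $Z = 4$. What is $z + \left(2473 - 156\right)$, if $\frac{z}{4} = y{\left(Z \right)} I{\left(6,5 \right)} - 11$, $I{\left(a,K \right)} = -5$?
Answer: $1953$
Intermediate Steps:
$z = -364$ ($z = 4 \left(4 \cdot 4 \left(-5\right) - 11\right) = 4 \left(16 \left(-5\right) - 11\right) = 4 \left(-80 - 11\right) = 4 \left(-91\right) = -364$)
$z + \left(2473 - 156\right) = -364 + \left(2473 - 156\right) = -364 + 2317 = 1953$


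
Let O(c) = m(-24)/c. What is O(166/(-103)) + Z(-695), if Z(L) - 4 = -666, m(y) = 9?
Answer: -110819/166 ≈ -667.58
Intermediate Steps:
Z(L) = -662 (Z(L) = 4 - 666 = -662)
O(c) = 9/c
O(166/(-103)) + Z(-695) = 9/((166/(-103))) - 662 = 9/((166*(-1/103))) - 662 = 9/(-166/103) - 662 = 9*(-103/166) - 662 = -927/166 - 662 = -110819/166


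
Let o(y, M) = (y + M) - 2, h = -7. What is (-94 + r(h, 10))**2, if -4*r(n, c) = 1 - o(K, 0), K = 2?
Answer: 142129/16 ≈ 8883.1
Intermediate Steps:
o(y, M) = -2 + M + y (o(y, M) = (M + y) - 2 = -2 + M + y)
r(n, c) = -1/4 (r(n, c) = -(1 - (-2 + 0 + 2))/4 = -(1 - 1*0)/4 = -(1 + 0)/4 = -1/4*1 = -1/4)
(-94 + r(h, 10))**2 = (-94 - 1/4)**2 = (-377/4)**2 = 142129/16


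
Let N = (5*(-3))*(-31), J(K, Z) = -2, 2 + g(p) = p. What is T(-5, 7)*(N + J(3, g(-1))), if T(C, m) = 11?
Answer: 5093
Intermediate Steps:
g(p) = -2 + p
N = 465 (N = -15*(-31) = 465)
T(-5, 7)*(N + J(3, g(-1))) = 11*(465 - 2) = 11*463 = 5093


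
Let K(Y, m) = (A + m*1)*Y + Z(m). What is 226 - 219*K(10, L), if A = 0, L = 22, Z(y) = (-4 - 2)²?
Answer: -55838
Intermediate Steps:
Z(y) = 36 (Z(y) = (-6)² = 36)
K(Y, m) = 36 + Y*m (K(Y, m) = (0 + m*1)*Y + 36 = (0 + m)*Y + 36 = m*Y + 36 = Y*m + 36 = 36 + Y*m)
226 - 219*K(10, L) = 226 - 219*(36 + 10*22) = 226 - 219*(36 + 220) = 226 - 219*256 = 226 - 56064 = -55838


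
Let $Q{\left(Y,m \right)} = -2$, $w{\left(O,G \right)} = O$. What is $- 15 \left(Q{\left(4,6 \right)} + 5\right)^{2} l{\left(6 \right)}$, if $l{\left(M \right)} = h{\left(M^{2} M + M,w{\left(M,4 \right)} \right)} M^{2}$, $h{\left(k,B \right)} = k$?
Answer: $-1078920$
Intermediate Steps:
$l{\left(M \right)} = M^{2} \left(M + M^{3}\right)$ ($l{\left(M \right)} = \left(M^{2} M + M\right) M^{2} = \left(M^{3} + M\right) M^{2} = \left(M + M^{3}\right) M^{2} = M^{2} \left(M + M^{3}\right)$)
$- 15 \left(Q{\left(4,6 \right)} + 5\right)^{2} l{\left(6 \right)} = - 15 \left(-2 + 5\right)^{2} \left(6^{3} + 6^{5}\right) = - 15 \cdot 3^{2} \left(216 + 7776\right) = \left(-15\right) 9 \cdot 7992 = \left(-135\right) 7992 = -1078920$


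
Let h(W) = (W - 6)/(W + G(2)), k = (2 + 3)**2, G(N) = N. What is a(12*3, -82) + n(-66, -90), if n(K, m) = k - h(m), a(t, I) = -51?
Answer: -298/11 ≈ -27.091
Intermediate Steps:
k = 25 (k = 5**2 = 25)
h(W) = (-6 + W)/(2 + W) (h(W) = (W - 6)/(W + 2) = (-6 + W)/(2 + W))
n(K, m) = 25 - (-6 + m)/(2 + m)
a(12*3, -82) + n(-66, -90) = -51 + 8*(7 + 3*(-90))/(2 - 90) = -51 + 8*(7 - 270)/(-88) = -51 + 8*(-1/88)*(-263) = -51 + 263/11 = -298/11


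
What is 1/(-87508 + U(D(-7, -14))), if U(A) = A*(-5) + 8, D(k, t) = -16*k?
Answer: -1/88060 ≈ -1.1356e-5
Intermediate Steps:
U(A) = 8 - 5*A (U(A) = -5*A + 8 = 8 - 5*A)
1/(-87508 + U(D(-7, -14))) = 1/(-87508 + (8 - (-80)*(-7))) = 1/(-87508 + (8 - 5*112)) = 1/(-87508 + (8 - 560)) = 1/(-87508 - 552) = 1/(-88060) = -1/88060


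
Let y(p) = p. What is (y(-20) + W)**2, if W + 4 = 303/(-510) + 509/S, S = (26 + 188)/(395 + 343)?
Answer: 991129105733209/330876100 ≈ 2.9955e+6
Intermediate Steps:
S = 107/369 (S = 214/738 = 214*(1/738) = 107/369 ≈ 0.28997)
W = 31846003/18190 (W = -4 + (303/(-510) + 509/(107/369)) = -4 + (303*(-1/510) + 509*(369/107)) = -4 + (-101/170 + 187821/107) = -4 + 31918763/18190 = 31846003/18190 ≈ 1750.7)
(y(-20) + W)**2 = (-20 + 31846003/18190)**2 = (31482203/18190)**2 = 991129105733209/330876100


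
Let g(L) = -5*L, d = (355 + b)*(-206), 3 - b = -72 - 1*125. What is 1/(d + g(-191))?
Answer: -1/113375 ≈ -8.8203e-6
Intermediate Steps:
b = 200 (b = 3 - (-72 - 1*125) = 3 - (-72 - 125) = 3 - 1*(-197) = 3 + 197 = 200)
d = -114330 (d = (355 + 200)*(-206) = 555*(-206) = -114330)
1/(d + g(-191)) = 1/(-114330 - 5*(-191)) = 1/(-114330 + 955) = 1/(-113375) = -1/113375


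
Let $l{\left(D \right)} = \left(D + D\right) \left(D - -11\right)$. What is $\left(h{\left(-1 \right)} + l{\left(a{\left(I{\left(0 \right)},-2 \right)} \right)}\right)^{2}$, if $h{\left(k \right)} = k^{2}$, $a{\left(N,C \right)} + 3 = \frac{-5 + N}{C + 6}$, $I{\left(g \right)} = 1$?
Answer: $3025$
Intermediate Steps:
$a{\left(N,C \right)} = -3 + \frac{-5 + N}{6 + C}$ ($a{\left(N,C \right)} = -3 + \frac{-5 + N}{C + 6} = -3 + \frac{-5 + N}{6 + C}$)
$l{\left(D \right)} = 2 D \left(11 + D\right)$ ($l{\left(D \right)} = 2 D \left(D + 11\right) = 2 D \left(11 + D\right)$)
$\left(h{\left(-1 \right)} + l{\left(a{\left(I{\left(0 \right)},-2 \right)} \right)}\right)^{2} = \left(\left(-1\right)^{2} + 2 \frac{-23 + 1 - -6}{6 - 2} \left(11 + \frac{-23 + 1 - -6}{6 - 2}\right)\right)^{2} = \left(1 + 2 \frac{-23 + 1 + 6}{4} \left(11 + \frac{-23 + 1 + 6}{4}\right)\right)^{2} = \left(1 + 2 \cdot \frac{1}{4} \left(-16\right) \left(11 + \frac{1}{4} \left(-16\right)\right)\right)^{2} = \left(1 + 2 \left(-4\right) \left(11 - 4\right)\right)^{2} = \left(1 + 2 \left(-4\right) 7\right)^{2} = \left(1 - 56\right)^{2} = \left(-55\right)^{2} = 3025$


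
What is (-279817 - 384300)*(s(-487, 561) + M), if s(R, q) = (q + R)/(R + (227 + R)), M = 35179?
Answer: -17452090896763/747 ≈ -2.3363e+10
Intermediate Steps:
s(R, q) = (R + q)/(227 + 2*R)
(-279817 - 384300)*(s(-487, 561) + M) = (-279817 - 384300)*((-487 + 561)/(227 + 2*(-487)) + 35179) = -664117*(74/(227 - 974) + 35179) = -664117*(74/(-747) + 35179) = -664117*(-1/747*74 + 35179) = -664117*(-74/747 + 35179) = -664117*26278639/747 = -17452090896763/747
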